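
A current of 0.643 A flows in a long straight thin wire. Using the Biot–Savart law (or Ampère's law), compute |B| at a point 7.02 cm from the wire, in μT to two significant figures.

B ≈ 1.8 μT

For an infinitely long straight wire, B = μ₀I/(2πd).
B = (4π×10⁻⁷ × 0.643) / (2π × 0.0702) = 1.83×10⁻⁶ T.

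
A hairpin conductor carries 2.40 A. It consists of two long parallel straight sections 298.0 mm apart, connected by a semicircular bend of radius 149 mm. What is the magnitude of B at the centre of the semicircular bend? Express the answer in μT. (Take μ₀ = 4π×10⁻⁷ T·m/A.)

B ≈ 8.28 μT

The semicircular arc contributes B_arc = μ₀I·π/(4πR) = μ₀I/(4R) = 5.06×10⁻⁶ T.
Each semi-infinite lead is at perpendicular distance R = 0.149 m from the centre, with the perpendicular foot at its near end, so it contributes μ₀I/(4πR); both point the same way, together 3.22×10⁻⁶ T.
Arc and leads all point the same direction: B = 5.06×10⁻⁶ + 3.22×10⁻⁶ = 8.28×10⁻⁶ T.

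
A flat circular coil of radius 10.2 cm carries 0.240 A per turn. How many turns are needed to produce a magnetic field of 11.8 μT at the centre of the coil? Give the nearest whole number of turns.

N = 8

For an N-turn coil, B = Nμ₀I/(2R). A single turn gives B₁ = 1.48×10⁻⁶ T with R = 0.102 m.
N = B/B₁ = 1.18×10⁻⁵ / 1.48×10⁻⁶ = 7.98.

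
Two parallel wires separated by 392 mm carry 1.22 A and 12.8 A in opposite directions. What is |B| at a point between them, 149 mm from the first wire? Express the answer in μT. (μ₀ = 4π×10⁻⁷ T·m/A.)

Each long wire gives B = μ₀I/(2πd). Distances are d₁ = 0.149 m and d₂ = 0.243 m.
B₁ = 1.64×10⁻⁶ T, B₂ = 1.05×10⁻⁵ T.
Between antiparallel currents both contributions point the same way, so they add. B = B₁ + B₂ = 1.64×10⁻⁶ + 1.05×10⁻⁵ = 1.22×10⁻⁵ T.

B ≈ 12.2 μT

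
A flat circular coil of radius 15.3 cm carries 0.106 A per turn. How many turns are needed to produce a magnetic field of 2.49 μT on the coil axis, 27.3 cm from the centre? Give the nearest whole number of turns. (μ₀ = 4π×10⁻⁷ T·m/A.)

N = 49

For an N-turn coil, B = Nμ₀IR²/[2(R²+z²)^(3/2)]. A single turn gives B₁ = 5.09×10⁻⁸ T with R = 0.153 m, z = 0.273 m.
N = B/B₁ = 2.49×10⁻⁶ / 5.09×10⁻⁸ = 48.95.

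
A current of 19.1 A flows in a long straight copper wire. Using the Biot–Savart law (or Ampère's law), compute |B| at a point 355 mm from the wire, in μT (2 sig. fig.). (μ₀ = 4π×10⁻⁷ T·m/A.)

For an infinitely long straight wire, B = μ₀I/(2πd).
B = (4π×10⁻⁷ × 19.1) / (2π × 0.355) = 1.08×10⁻⁵ T.

B ≈ 11 μT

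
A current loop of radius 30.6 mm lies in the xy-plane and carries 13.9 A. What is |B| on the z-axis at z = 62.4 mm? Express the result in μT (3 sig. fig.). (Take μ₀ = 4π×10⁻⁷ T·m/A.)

On the axis of a circular loop, B = μ₀IR² / [2(R²+z²)^(3/2)].
R² + z² = (0.0306)² + (0.0624)² = 0.00483 m², and (R²+z²)^(3/2) = 3.36×10⁻⁴ m³.
B = (4π×10⁻⁷ × 13.9 × 0.0009364) / (2 × 3.36×10⁻⁴) = 2.44×10⁻⁵ T.

B ≈ 24.4 μT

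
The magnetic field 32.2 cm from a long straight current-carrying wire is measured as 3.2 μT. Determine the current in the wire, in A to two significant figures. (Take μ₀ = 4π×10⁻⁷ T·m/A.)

I ≈ 5.2 A

For a long straight wire B = μ₀I/(2πd), so I = 2πdB/μ₀.
I = 2π × 0.322 × 3.20×10⁻⁶ / (4π×10⁻⁷) = 5.15 A.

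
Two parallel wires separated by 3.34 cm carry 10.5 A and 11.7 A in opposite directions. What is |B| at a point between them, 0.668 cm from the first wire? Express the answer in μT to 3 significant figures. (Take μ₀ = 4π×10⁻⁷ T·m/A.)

Each long wire gives B = μ₀I/(2πd). Distances are d₁ = 0.00668 m and d₂ = 0.02672 m.
B₁ = 3.14×10⁻⁴ T, B₂ = 8.76×10⁻⁵ T.
Between antiparallel currents both contributions point the same way, so they add. B = B₁ + B₂ = 3.14×10⁻⁴ + 8.76×10⁻⁵ = 4.02×10⁻⁴ T.

B ≈ 402 μT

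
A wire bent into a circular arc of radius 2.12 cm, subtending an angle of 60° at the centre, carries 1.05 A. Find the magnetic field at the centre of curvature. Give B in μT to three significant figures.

The Biot–Savart field of a circular arc at its centre is B = μ₀Iφ/(4πR), with φ = 1.047 rad.
B = (4π×10⁻⁷ × 1.05 × 1.047) / (4π × 0.0212) = 5.19×10⁻⁶ T.

B ≈ 5.19 μT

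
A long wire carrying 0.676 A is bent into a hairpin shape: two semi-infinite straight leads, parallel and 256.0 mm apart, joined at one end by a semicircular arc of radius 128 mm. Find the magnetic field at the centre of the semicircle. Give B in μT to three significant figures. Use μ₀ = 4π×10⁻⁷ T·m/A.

The semicircular arc contributes B_arc = μ₀I·π/(4πR) = μ₀I/(4R) = 1.66×10⁻⁶ T.
Each semi-infinite lead is at perpendicular distance R = 0.128 m from the centre, with the perpendicular foot at its near end, so it contributes μ₀I/(4πR); both point the same way, together 1.06×10⁻⁶ T.
Arc and leads all point the same direction: B = 1.66×10⁻⁶ + 1.06×10⁻⁶ = 2.72×10⁻⁶ T.

B ≈ 2.72 μT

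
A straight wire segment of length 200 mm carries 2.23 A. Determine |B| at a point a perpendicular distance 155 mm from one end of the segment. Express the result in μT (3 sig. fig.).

For a finite straight segment, B = (μ₀I/4πd)(sinθ₁ + sinθ₂), where θ₁, θ₂ are the angles from the perpendicular to each end.
The perpendicular foot is at one end, so the two end-offsets along the wire are 0 and L = 0.2 m.
sinθ₁ = 0/√(0²+0.155²) = 0.0000; sinθ₂ = 0.2/√(0.2²+0.155²) = 0.7904.
B = (4π×10⁻⁷ × 2.23) / (4π × 0.155) × (0.0000 + 0.7904) = 1.14×10⁻⁶ T.

B ≈ 1.14 μT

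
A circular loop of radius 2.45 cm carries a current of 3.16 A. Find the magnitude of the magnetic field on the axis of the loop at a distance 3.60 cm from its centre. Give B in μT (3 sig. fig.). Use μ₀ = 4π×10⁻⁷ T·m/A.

On the axis of a circular loop, B = μ₀IR² / [2(R²+z²)^(3/2)].
R² + z² = (0.0245)² + (0.036)² = 0.001896 m², and (R²+z²)^(3/2) = 8.26×10⁻⁵ m³.
B = (4π×10⁻⁷ × 3.16 × 0.0006003) / (2 × 8.26×10⁻⁵) = 1.44×10⁻⁵ T.

B ≈ 14.4 μT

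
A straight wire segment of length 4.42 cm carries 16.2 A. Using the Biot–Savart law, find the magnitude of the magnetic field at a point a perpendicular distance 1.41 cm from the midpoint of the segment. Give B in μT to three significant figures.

B ≈ 194 μT

For a finite straight segment, B = (μ₀I/4πd)(sinθ₁ + sinθ₂), where θ₁, θ₂ are the angles from the perpendicular to each end.
The perpendicular from the point meets the wire at its midpoint, so each end is L/2 = 0.0221 m away along the wire.
sinθ₁ = 0.0221/√(0.0221²+0.0141²) = 0.8430; sinθ₂ = 0.0221/√(0.0221²+0.0141²) = 0.8430.
B = (4π×10⁻⁷ × 16.2) / (4π × 0.0141) × (0.8430 + 0.8430) = 1.94×10⁻⁴ T.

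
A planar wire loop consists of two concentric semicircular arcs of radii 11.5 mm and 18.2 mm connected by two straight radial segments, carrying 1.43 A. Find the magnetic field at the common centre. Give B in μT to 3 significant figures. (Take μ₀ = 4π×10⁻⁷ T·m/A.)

The radial connectors point toward the centre, so dl × r̂ = 0 and they contribute nothing.
Each semicircle gives μ₀I/(4R): inner arc 3.91×10⁻⁵ T, outer arc 2.47×10⁻⁵ T.
The two arcs carry current in opposite angular senses, so their fields oppose: B = |3.91×10⁻⁵ − 2.47×10⁻⁵| = 1.44×10⁻⁵ T.

B ≈ 14.4 μT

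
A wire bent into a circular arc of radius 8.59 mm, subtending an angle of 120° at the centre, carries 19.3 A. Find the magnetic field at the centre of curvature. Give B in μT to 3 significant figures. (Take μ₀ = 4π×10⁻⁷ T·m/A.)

B ≈ 471 μT

The Biot–Savart field of a circular arc at its centre is B = μ₀Iφ/(4πR), with φ = 2.094 rad.
B = (4π×10⁻⁷ × 19.3 × 2.094) / (4π × 0.00859) = 4.71×10⁻⁴ T.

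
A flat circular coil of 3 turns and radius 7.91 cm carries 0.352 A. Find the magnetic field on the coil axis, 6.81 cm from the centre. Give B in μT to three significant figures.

B ≈ 3.65 μT

For an N-turn flat coil, B = Nμ₀IR²/[2(R²+z²)^(3/2)] with R = 0.0791 m, z = 0.0681 m.
B = 3 × 1.22×10⁻⁶ T = 3.65×10⁻⁶ T.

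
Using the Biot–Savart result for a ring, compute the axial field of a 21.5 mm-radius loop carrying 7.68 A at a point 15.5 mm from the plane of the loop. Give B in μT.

On the axis of a circular loop, B = μ₀IR² / [2(R²+z²)^(3/2)].
R² + z² = (0.0215)² + (0.0155)² = 0.0007025 m², and (R²+z²)^(3/2) = 1.86×10⁻⁵ m³.
B = (4π×10⁻⁷ × 7.68 × 0.0004623) / (2 × 1.86×10⁻⁵) = 1.20×10⁻⁴ T.

B ≈ 120 μT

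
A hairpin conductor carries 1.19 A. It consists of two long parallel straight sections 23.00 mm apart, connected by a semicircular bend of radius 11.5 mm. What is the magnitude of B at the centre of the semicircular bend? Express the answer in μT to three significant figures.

The semicircular arc contributes B_arc = μ₀I·π/(4πR) = μ₀I/(4R) = 3.25×10⁻⁵ T.
Each semi-infinite lead is at perpendicular distance R = 0.0115 m from the centre, with the perpendicular foot at its near end, so it contributes μ₀I/(4πR); both point the same way, together 2.07×10⁻⁵ T.
Arc and leads all point the same direction: B = 3.25×10⁻⁵ + 2.07×10⁻⁵ = 5.32×10⁻⁵ T.

B ≈ 53.2 μT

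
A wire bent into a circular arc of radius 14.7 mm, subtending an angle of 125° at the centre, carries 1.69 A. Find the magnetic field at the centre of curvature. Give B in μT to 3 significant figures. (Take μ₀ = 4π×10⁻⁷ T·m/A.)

B ≈ 25.1 μT

The Biot–Savart field of a circular arc at its centre is B = μ₀Iφ/(4πR), with φ = 2.182 rad.
B = (4π×10⁻⁷ × 1.69 × 2.182) / (4π × 0.0147) = 2.51×10⁻⁵ T.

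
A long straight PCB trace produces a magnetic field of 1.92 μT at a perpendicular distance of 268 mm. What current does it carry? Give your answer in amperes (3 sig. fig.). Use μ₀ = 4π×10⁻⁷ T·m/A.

For a long straight wire B = μ₀I/(2πd), so I = 2πdB/μ₀.
I = 2π × 0.268 × 1.92×10⁻⁶ / (4π×10⁻⁷) = 2.57 A.

I ≈ 2.57 A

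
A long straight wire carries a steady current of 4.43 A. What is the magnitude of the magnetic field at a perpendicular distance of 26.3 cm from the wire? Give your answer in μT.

B ≈ 3.37 μT

For an infinitely long straight wire, B = μ₀I/(2πd).
B = (4π×10⁻⁷ × 4.43) / (2π × 0.263) = 3.37×10⁻⁶ T.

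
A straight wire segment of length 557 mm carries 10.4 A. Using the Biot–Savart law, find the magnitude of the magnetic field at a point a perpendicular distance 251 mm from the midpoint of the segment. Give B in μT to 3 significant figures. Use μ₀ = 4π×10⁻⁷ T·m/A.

B ≈ 6.16 μT

For a finite straight segment, B = (μ₀I/4πd)(sinθ₁ + sinθ₂), where θ₁, θ₂ are the angles from the perpendicular to each end.
The perpendicular from the point meets the wire at its midpoint, so each end is L/2 = 0.2785 m away along the wire.
sinθ₁ = 0.2785/√(0.2785²+0.251²) = 0.7428; sinθ₂ = 0.2785/√(0.2785²+0.251²) = 0.7428.
B = (4π×10⁻⁷ × 10.4) / (4π × 0.251) × (0.7428 + 0.7428) = 6.16×10⁻⁶ T.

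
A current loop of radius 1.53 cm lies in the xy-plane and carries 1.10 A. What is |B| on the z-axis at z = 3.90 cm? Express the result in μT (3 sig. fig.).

On the axis of a circular loop, B = μ₀IR² / [2(R²+z²)^(3/2)].
R² + z² = (0.0153)² + (0.039)² = 0.001755 m², and (R²+z²)^(3/2) = 7.35×10⁻⁵ m³.
B = (4π×10⁻⁷ × 1.10 × 0.0002341) / (2 × 7.35×10⁻⁵) = 2.20×10⁻⁶ T.

B ≈ 2.20 μT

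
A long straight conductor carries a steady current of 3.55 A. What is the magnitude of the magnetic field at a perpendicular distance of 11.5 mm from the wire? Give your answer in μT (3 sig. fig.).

For an infinitely long straight wire, B = μ₀I/(2πd).
B = (4π×10⁻⁷ × 3.55) / (2π × 0.0115) = 6.17×10⁻⁵ T.

B ≈ 61.7 μT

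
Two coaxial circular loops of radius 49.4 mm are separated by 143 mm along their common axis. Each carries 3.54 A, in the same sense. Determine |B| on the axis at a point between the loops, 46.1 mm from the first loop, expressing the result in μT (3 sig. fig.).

B ≈ 21.8 μT

Each loop contributes B = μ₀IR²/[2(R²+z²)^(3/2)] on the axis, with z measured from that loop.
Loop 1 (z = 0.0461 m): B₁ = 1.76×10⁻⁵ T. Loop 2 (z = 0.0969 m): B₂ = 4.22×10⁻⁶ T.
The fields add: B = B₁ + B₂ = 2.18×10⁻⁵ T.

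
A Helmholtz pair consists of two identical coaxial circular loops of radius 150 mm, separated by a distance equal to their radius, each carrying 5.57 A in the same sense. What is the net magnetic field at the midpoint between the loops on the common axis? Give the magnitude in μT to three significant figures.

B ≈ 33.4 μT

Each loop contributes B = μ₀IR²/[2(R²+z²)^(3/2)] on the axis, with z measured from that loop.
Loop 1 (z = 0.075 m): B₁ = 1.67×10⁻⁵ T. Loop 2 (z = 0.075 m): B₂ = 1.67×10⁻⁵ T.
The fields add: B = B₁ + B₂ = 3.34×10⁻⁵ T.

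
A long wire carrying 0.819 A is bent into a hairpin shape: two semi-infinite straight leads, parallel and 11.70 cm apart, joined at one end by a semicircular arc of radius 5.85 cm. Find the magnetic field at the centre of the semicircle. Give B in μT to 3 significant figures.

B ≈ 7.20 μT

The semicircular arc contributes B_arc = μ₀I·π/(4πR) = μ₀I/(4R) = 4.40×10⁻⁶ T.
Each semi-infinite lead is at perpendicular distance R = 0.0585 m from the centre, with the perpendicular foot at its near end, so it contributes μ₀I/(4πR); both point the same way, together 2.80×10⁻⁶ T.
Arc and leads all point the same direction: B = 4.40×10⁻⁶ + 2.80×10⁻⁶ = 7.20×10⁻⁶ T.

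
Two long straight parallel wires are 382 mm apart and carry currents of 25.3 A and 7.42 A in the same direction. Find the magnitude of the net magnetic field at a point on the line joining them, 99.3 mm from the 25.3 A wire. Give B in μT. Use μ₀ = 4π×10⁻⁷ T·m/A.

B ≈ 45.7 μT

Each long wire gives B = μ₀I/(2πd). Distances are d₁ = 0.0993 m and d₂ = 0.2827 m.
B₁ = 5.10×10⁻⁵ T, B₂ = 5.25×10⁻⁶ T.
Between parallel currents the two contributions point in opposite directions, so they subtract. B = |B₁ − B₂| = |5.10×10⁻⁵ − 5.25×10⁻⁶| = 4.57×10⁻⁵ T.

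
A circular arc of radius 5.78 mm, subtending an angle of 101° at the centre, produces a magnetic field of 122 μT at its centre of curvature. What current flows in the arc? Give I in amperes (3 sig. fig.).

I ≈ 4.00 A

For a circular arc, B = μ₀Iφ/(4πR) with φ in radians; here φ = 1.763 rad.
So I = 4πRB/(μ₀φ) = 4π × 0.00578 × 1.22×10⁻⁴ / (4π×10⁻⁷ × 1.763) = 4.00 A.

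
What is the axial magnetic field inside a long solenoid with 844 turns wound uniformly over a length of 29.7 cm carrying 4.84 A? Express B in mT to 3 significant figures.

B ≈ 17.3 mT

Inside a long solenoid, B = μ₀nI with n = 2842 turns/m.
B = 4π×10⁻⁷ × 2842 × 4.84 = 1.73×10⁻² T.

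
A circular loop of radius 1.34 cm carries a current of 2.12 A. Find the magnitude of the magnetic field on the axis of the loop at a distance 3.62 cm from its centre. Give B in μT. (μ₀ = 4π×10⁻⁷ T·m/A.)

On the axis of a circular loop, B = μ₀IR² / [2(R²+z²)^(3/2)].
R² + z² = (0.0134)² + (0.0362)² = 0.00149 m², and (R²+z²)^(3/2) = 5.75×10⁻⁵ m³.
B = (4π×10⁻⁷ × 2.12 × 0.0001796) / (2 × 5.75×10⁻⁵) = 4.16×10⁻⁶ T.

B ≈ 4.16 μT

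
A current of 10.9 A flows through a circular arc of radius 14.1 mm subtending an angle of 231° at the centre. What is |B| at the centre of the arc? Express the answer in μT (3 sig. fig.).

The Biot–Savart field of a circular arc at its centre is B = μ₀Iφ/(4πR), with φ = 4.032 rad.
B = (4π×10⁻⁷ × 10.9 × 4.032) / (4π × 0.0141) = 3.12×10⁻⁴ T.

B ≈ 312 μT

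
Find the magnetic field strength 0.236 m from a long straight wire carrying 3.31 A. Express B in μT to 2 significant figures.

B ≈ 2.8 μT

For an infinitely long straight wire, B = μ₀I/(2πd).
B = (4π×10⁻⁷ × 3.31) / (2π × 0.236) = 2.81×10⁻⁶ T.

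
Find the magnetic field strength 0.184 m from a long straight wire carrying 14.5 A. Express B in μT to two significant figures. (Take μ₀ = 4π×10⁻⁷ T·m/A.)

For an infinitely long straight wire, B = μ₀I/(2πd).
B = (4π×10⁻⁷ × 14.5) / (2π × 0.184) = 1.58×10⁻⁵ T.

B ≈ 16 μT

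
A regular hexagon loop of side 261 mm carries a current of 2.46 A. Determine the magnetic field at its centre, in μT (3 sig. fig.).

B ≈ 6.53 μT

Each side is a finite straight segment at perpendicular distance d = a/(2 tan(π/6)) = 0.226 m from the centre, with end-angles ±π/6.
One side contributes B₁ = (μ₀I/4πd)·2 sin(π/6) = 1.09×10⁻⁶ T.
All 6 sides add in the same direction: B = 6 × 1.09×10⁻⁶ = 6.53×10⁻⁶ T.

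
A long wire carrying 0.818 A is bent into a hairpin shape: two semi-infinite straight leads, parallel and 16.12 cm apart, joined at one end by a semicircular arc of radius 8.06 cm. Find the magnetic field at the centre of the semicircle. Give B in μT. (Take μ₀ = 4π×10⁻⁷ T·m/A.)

B ≈ 5.22 μT

The semicircular arc contributes B_arc = μ₀I·π/(4πR) = μ₀I/(4R) = 3.19×10⁻⁶ T.
Each semi-infinite lead is at perpendicular distance R = 0.0806 m from the centre, with the perpendicular foot at its near end, so it contributes μ₀I/(4πR); both point the same way, together 2.03×10⁻⁶ T.
Arc and leads all point the same direction: B = 3.19×10⁻⁶ + 2.03×10⁻⁶ = 5.22×10⁻⁶ T.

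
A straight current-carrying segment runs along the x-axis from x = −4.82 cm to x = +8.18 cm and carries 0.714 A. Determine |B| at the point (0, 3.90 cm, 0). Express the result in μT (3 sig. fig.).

B ≈ 3.08 μT

For a finite straight segment, B = (μ₀I/4πd)(sinθ₁ + sinθ₂), where θ₁, θ₂ are the angles from the perpendicular to each end.
The perpendicular distance is d = 0.039 m; the end-offsets along the wire are a = 0.0482 m and b = 0.0818 m.
sinθ₁ = 0.0482/√(0.0482²+0.039²) = 0.7774; sinθ₂ = 0.0818/√(0.0818²+0.039²) = 0.9027.
B = (4π×10⁻⁷ × 0.714) / (4π × 0.039) × (0.7774 + 0.9027) = 3.08×10⁻⁶ T.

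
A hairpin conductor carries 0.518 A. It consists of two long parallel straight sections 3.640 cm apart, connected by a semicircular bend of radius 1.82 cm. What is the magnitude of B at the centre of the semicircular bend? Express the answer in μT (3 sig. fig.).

B ≈ 14.6 μT

The semicircular arc contributes B_arc = μ₀I·π/(4πR) = μ₀I/(4R) = 8.94×10⁻⁶ T.
Each semi-infinite lead is at perpendicular distance R = 0.0182 m from the centre, with the perpendicular foot at its near end, so it contributes μ₀I/(4πR); both point the same way, together 5.69×10⁻⁶ T.
Arc and leads all point the same direction: B = 8.94×10⁻⁶ + 5.69×10⁻⁶ = 1.46×10⁻⁵ T.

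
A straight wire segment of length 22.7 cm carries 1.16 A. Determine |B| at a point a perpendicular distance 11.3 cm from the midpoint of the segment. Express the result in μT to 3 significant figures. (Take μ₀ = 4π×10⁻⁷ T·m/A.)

For a finite straight segment, B = (μ₀I/4πd)(sinθ₁ + sinθ₂), where θ₁, θ₂ are the angles from the perpendicular to each end.
The perpendicular from the point meets the wire at its midpoint, so each end is L/2 = 0.1135 m away along the wire.
sinθ₁ = 0.1135/√(0.1135²+0.113²) = 0.7087; sinθ₂ = 0.1135/√(0.1135²+0.113²) = 0.7087.
B = (4π×10⁻⁷ × 1.16) / (4π × 0.113) × (0.7087 + 0.7087) = 1.45×10⁻⁶ T.

B ≈ 1.45 μT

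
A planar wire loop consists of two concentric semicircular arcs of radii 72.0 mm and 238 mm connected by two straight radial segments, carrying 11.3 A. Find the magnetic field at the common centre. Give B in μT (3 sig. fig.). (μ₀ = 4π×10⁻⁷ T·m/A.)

B ≈ 34.4 μT

The radial connectors point toward the centre, so dl × r̂ = 0 and they contribute nothing.
Each semicircle gives μ₀I/(4R): inner arc 4.93×10⁻⁵ T, outer arc 1.49×10⁻⁵ T.
The two arcs carry current in opposite angular senses, so their fields oppose: B = |4.93×10⁻⁵ − 1.49×10⁻⁵| = 3.44×10⁻⁵ T.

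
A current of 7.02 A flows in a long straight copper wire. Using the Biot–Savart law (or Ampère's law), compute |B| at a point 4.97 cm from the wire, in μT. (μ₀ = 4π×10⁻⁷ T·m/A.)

For an infinitely long straight wire, B = μ₀I/(2πd).
B = (4π×10⁻⁷ × 7.02) / (2π × 0.0497) = 2.82×10⁻⁵ T.

B ≈ 28.2 μT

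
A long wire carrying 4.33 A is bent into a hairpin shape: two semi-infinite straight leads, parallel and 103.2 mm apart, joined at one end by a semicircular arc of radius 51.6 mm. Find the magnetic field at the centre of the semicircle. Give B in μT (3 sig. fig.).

The semicircular arc contributes B_arc = μ₀I·π/(4πR) = μ₀I/(4R) = 2.64×10⁻⁵ T.
Each semi-infinite lead is at perpendicular distance R = 0.0516 m from the centre, with the perpendicular foot at its near end, so it contributes μ₀I/(4πR); both point the same way, together 1.68×10⁻⁵ T.
Arc and leads all point the same direction: B = 2.64×10⁻⁵ + 1.68×10⁻⁵ = 4.31×10⁻⁵ T.

B ≈ 43.1 μT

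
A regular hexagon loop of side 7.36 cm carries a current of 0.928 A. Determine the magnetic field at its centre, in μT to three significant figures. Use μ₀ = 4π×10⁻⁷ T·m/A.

Each side is a finite straight segment at perpendicular distance d = a/(2 tan(π/6)) = 0.06374 m from the centre, with end-angles ±π/6.
One side contributes B₁ = (μ₀I/4πd)·2 sin(π/6) = 1.46×10⁻⁶ T.
All 6 sides add in the same direction: B = 6 × 1.46×10⁻⁶ = 8.74×10⁻⁶ T.

B ≈ 8.74 μT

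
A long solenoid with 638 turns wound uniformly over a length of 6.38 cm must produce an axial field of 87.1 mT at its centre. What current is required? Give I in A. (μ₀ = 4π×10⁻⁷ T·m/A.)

Inside a long solenoid B = μ₀nI with n = 1.000×10⁴ m⁻¹, so I = B/(μ₀n).
I = 8.71×10⁻² / (4π×10⁻⁷ × 1.000×10⁴) = 6.93 A.

I ≈ 6.93 A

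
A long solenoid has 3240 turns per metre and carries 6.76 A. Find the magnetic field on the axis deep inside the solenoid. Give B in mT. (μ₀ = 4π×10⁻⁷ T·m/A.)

Inside a long solenoid, B = μ₀nI with n = 3240 turns/m.
B = 4π×10⁻⁷ × 3240 × 6.76 = 2.75×10⁻² T.

B ≈ 27.5 mT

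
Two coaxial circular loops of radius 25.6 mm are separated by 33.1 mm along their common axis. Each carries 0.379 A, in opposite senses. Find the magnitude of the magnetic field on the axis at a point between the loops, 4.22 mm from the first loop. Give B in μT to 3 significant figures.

B ≈ 6.22 μT

Each loop contributes B = μ₀IR²/[2(R²+z²)^(3/2)] on the axis, with z measured from that loop.
Loop 1 (z = 0.00422 m): B₁ = 8.94×10⁻⁶ T. Loop 2 (z = 0.02888 m): B₂ = 2.72×10⁻⁶ T.
The fields oppose: B = |B₁ − B₂| = 6.22×10⁻⁶ T.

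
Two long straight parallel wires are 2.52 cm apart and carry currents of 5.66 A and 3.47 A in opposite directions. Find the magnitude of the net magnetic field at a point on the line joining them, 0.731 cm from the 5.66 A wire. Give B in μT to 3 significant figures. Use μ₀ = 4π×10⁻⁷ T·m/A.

Each long wire gives B = μ₀I/(2πd). Distances are d₁ = 0.00731 m and d₂ = 0.01789 m.
B₁ = 1.55×10⁻⁴ T, B₂ = 3.88×10⁻⁵ T.
Between antiparallel currents both contributions point the same way, so they add. B = B₁ + B₂ = 1.55×10⁻⁴ + 3.88×10⁻⁵ = 1.94×10⁻⁴ T.

B ≈ 194 μT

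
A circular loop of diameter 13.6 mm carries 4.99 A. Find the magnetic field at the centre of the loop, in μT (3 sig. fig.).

B ≈ 461 μT

At the centre of a circular loop the Biot–Savart law gives B = μ₀I/(2R) (so R = 0.0068 m).
B = (4π×10⁻⁷ × 4.99) / (2 × 0.0068) = 4.61×10⁻⁴ T.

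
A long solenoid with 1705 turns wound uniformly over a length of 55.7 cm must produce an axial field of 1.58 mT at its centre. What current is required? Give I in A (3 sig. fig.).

Inside a long solenoid B = μ₀nI with n = 3061 m⁻¹, so I = B/(μ₀n).
I = 1.58×10⁻³ / (4π×10⁻⁷ × 3061) = 0.411 A.

I ≈ 0.411 A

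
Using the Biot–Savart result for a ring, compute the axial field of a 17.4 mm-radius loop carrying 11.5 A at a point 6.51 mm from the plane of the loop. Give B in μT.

B ≈ 341 μT

On the axis of a circular loop, B = μ₀IR² / [2(R²+z²)^(3/2)].
R² + z² = (0.0174)² + (0.00651)² = 0.0003451 m², and (R²+z²)^(3/2) = 6.41×10⁻⁶ m³.
B = (4π×10⁻⁷ × 11.5 × 0.0003028) / (2 × 6.41×10⁻⁶) = 3.41×10⁻⁴ T.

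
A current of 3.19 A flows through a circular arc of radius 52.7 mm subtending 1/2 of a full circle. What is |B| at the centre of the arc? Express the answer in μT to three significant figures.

The Biot–Savart field of a circular arc at its centre is B = μ₀Iφ/(4πR), with φ = 3.142 rad.
B = (4π×10⁻⁷ × 3.19 × 3.142) / (4π × 0.0527) = 1.90×10⁻⁵ T.

B ≈ 19.0 μT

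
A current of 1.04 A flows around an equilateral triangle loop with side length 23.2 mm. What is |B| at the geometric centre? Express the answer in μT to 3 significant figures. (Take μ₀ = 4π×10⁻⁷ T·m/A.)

B ≈ 80.7 μT

Each side is a finite straight segment at perpendicular distance d = a/(2 tan(π/3)) = 0.006697 m from the centre, with end-angles ±π/3.
One side contributes B₁ = (μ₀I/4πd)·2 sin(π/3) = 2.69×10⁻⁵ T.
All 3 sides add in the same direction: B = 3 × 2.69×10⁻⁵ = 8.07×10⁻⁵ T.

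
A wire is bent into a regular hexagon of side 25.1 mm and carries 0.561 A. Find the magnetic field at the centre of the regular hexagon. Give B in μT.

Each side is a finite straight segment at perpendicular distance d = a/(2 tan(π/6)) = 0.02174 m from the centre, with end-angles ±π/6.
One side contributes B₁ = (μ₀I/4πd)·2 sin(π/6) = 2.58×10⁻⁶ T.
All 6 sides add in the same direction: B = 6 × 2.58×10⁻⁶ = 1.55×10⁻⁵ T.

B ≈ 15.5 μT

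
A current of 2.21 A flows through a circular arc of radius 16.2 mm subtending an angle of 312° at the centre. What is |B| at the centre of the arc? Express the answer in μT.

The Biot–Savart field of a circular arc at its centre is B = μ₀Iφ/(4πR), with φ = 5.445 rad.
B = (4π×10⁻⁷ × 2.21 × 5.445) / (4π × 0.0162) = 7.43×10⁻⁵ T.

B ≈ 74.3 μT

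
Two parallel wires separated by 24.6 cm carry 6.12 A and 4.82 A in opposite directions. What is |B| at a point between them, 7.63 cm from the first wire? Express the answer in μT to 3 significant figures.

Each long wire gives B = μ₀I/(2πd). Distances are d₁ = 0.0763 m and d₂ = 0.1697 m.
B₁ = 1.60×10⁻⁵ T, B₂ = 5.68×10⁻⁶ T.
Between antiparallel currents both contributions point the same way, so they add. B = B₁ + B₂ = 1.60×10⁻⁵ + 5.68×10⁻⁶ = 2.17×10⁻⁵ T.

B ≈ 21.7 μT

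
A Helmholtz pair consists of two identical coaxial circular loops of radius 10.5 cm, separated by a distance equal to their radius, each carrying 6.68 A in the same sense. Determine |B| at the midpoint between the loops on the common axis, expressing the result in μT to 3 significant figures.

B ≈ 57.2 μT

Each loop contributes B = μ₀IR²/[2(R²+z²)^(3/2)] on the axis, with z measured from that loop.
Loop 1 (z = 0.0525 m): B₁ = 2.86×10⁻⁵ T. Loop 2 (z = 0.0525 m): B₂ = 2.86×10⁻⁵ T.
The fields add: B = B₁ + B₂ = 5.72×10⁻⁵ T.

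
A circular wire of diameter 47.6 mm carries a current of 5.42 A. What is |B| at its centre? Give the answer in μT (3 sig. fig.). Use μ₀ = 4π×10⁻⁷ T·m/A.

B ≈ 143 μT

At the centre of a circular loop the Biot–Savart law gives B = μ₀I/(2R) (so R = 0.0238 m).
B = (4π×10⁻⁷ × 5.42) / (2 × 0.0238) = 1.43×10⁻⁴ T.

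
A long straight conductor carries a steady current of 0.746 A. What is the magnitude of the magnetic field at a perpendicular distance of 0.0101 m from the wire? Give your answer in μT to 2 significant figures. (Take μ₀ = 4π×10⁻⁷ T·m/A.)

B ≈ 15 μT

For an infinitely long straight wire, B = μ₀I/(2πd).
B = (4π×10⁻⁷ × 0.746) / (2π × 0.0101) = 1.48×10⁻⁵ T.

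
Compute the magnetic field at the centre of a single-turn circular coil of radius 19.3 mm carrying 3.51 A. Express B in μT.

B ≈ 114 μT

At the centre of a circular loop the Biot–Savart law gives B = μ₀I/(2R).
B = (4π×10⁻⁷ × 3.51) / (2 × 0.0193) = 1.14×10⁻⁴ T.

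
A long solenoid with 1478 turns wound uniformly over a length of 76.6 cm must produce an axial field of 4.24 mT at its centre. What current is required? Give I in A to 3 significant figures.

Inside a long solenoid B = μ₀nI with n = 1930 m⁻¹, so I = B/(μ₀n).
I = 4.24×10⁻³ / (4π×10⁻⁷ × 1930) = 1.75 A.

I ≈ 1.75 A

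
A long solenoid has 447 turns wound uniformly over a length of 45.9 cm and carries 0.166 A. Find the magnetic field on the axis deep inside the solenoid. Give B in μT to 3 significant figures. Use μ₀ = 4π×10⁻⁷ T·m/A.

B ≈ 203 μT

Inside a long solenoid, B = μ₀nI with n = 973.9 turns/m.
B = 4π×10⁻⁷ × 973.9 × 0.166 = 2.03×10⁻⁴ T.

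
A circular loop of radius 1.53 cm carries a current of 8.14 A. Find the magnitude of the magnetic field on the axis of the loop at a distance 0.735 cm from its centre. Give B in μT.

On the axis of a circular loop, B = μ₀IR² / [2(R²+z²)^(3/2)].
R² + z² = (0.0153)² + (0.00735)² = 0.0002881 m², and (R²+z²)^(3/2) = 4.89×10⁻⁶ m³.
B = (4π×10⁻⁷ × 8.14 × 0.0002341) / (2 × 4.89×10⁻⁶) = 2.45×10⁻⁴ T.

B ≈ 245 μT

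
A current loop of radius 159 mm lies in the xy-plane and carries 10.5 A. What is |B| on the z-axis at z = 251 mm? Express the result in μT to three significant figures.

On the axis of a circular loop, B = μ₀IR² / [2(R²+z²)^(3/2)].
R² + z² = (0.159)² + (0.251)² = 0.08828 m², and (R²+z²)^(3/2) = 2.62×10⁻² m³.
B = (4π×10⁻⁷ × 10.5 × 0.02528) / (2 × 2.62×10⁻²) = 6.36×10⁻⁶ T.

B ≈ 6.36 μT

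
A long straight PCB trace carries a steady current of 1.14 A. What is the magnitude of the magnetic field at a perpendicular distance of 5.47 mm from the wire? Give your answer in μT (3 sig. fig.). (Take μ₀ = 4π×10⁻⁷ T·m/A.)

B ≈ 41.7 μT

For an infinitely long straight wire, B = μ₀I/(2πd).
B = (4π×10⁻⁷ × 1.14) / (2π × 0.00547) = 4.17×10⁻⁵ T.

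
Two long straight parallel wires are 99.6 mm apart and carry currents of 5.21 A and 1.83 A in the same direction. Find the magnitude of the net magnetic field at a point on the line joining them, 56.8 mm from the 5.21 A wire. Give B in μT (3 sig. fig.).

Each long wire gives B = μ₀I/(2πd). Distances are d₁ = 0.0568 m and d₂ = 0.0428 m.
B₁ = 1.83×10⁻⁵ T, B₂ = 8.55×10⁻⁶ T.
Between parallel currents the two contributions point in opposite directions, so they subtract. B = |B₁ − B₂| = |1.83×10⁻⁵ − 8.55×10⁻⁶| = 9.79×10⁻⁶ T.

B ≈ 9.79 μT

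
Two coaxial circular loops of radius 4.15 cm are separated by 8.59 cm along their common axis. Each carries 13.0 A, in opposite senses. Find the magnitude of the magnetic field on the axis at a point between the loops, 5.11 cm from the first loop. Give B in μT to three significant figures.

Each loop contributes B = μ₀IR²/[2(R²+z²)^(3/2)] on the axis, with z measured from that loop.
Loop 1 (z = 0.0511 m): B₁ = 4.93×10⁻⁵ T. Loop 2 (z = 0.0348 m): B₂ = 8.85×10⁻⁵ T.
The fields oppose: B = |B₁ − B₂| = 3.92×10⁻⁵ T.

B ≈ 39.2 μT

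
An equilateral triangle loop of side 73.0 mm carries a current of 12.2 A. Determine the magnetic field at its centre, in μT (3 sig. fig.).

B ≈ 301 μT

Each side is a finite straight segment at perpendicular distance d = a/(2 tan(π/3)) = 0.02107 m from the centre, with end-angles ±π/3.
One side contributes B₁ = (μ₀I/4πd)·2 sin(π/3) = 1.00×10⁻⁴ T.
All 3 sides add in the same direction: B = 3 × 1.00×10⁻⁴ = 3.01×10⁻⁴ T.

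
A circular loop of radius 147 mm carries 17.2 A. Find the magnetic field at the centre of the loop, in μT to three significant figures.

At the centre of a circular loop the Biot–Savart law gives B = μ₀I/(2R).
B = (4π×10⁻⁷ × 17.2) / (2 × 0.147) = 7.35×10⁻⁵ T.

B ≈ 73.5 μT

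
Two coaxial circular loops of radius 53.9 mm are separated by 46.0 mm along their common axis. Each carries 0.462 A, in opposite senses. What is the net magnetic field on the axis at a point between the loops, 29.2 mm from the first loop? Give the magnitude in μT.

B ≈ 1.03 μT

Each loop contributes B = μ₀IR²/[2(R²+z²)^(3/2)] on the axis, with z measured from that loop.
Loop 1 (z = 0.0292 m): B₁ = 3.66×10⁻⁶ T. Loop 2 (z = 0.0168 m): B₂ = 4.69×10⁻⁶ T.
The fields oppose: B = |B₁ − B₂| = 1.03×10⁻⁶ T.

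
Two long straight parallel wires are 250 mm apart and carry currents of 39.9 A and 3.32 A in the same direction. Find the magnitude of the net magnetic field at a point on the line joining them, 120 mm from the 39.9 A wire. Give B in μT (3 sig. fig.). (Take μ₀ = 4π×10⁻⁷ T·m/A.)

Each long wire gives B = μ₀I/(2πd). Distances are d₁ = 0.12 m and d₂ = 0.13 m.
B₁ = 6.65×10⁻⁵ T, B₂ = 5.11×10⁻⁶ T.
Between parallel currents the two contributions point in opposite directions, so they subtract. B = |B₁ − B₂| = |6.65×10⁻⁵ − 5.11×10⁻⁶| = 6.14×10⁻⁵ T.

B ≈ 61.4 μT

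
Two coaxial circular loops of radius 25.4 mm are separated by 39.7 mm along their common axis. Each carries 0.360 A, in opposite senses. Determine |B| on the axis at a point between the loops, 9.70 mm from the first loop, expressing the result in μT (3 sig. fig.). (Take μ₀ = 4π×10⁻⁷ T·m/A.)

B ≈ 4.86 μT

Each loop contributes B = μ₀IR²/[2(R²+z²)^(3/2)] on the axis, with z measured from that loop.
Loop 1 (z = 0.0097 m): B₁ = 7.26×10⁻⁶ T. Loop 2 (z = 0.03 m): B₂ = 2.40×10⁻⁶ T.
The fields oppose: B = |B₁ − B₂| = 4.86×10⁻⁶ T.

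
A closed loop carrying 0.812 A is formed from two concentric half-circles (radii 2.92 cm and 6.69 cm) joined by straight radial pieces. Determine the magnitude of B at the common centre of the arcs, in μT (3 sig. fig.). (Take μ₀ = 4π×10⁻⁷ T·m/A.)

B ≈ 4.92 μT

The radial connectors point toward the centre, so dl × r̂ = 0 and they contribute nothing.
Each semicircle gives μ₀I/(4R): inner arc 8.74×10⁻⁶ T, outer arc 3.81×10⁻⁶ T.
The two arcs carry current in opposite angular senses, so their fields oppose: B = |8.74×10⁻⁶ − 3.81×10⁻⁶| = 4.92×10⁻⁶ T.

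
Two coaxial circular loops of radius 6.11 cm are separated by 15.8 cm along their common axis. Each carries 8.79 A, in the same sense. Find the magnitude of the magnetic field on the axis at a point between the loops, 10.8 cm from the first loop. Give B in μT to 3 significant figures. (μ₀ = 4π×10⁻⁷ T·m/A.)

B ≈ 52.7 μT

Each loop contributes B = μ₀IR²/[2(R²+z²)^(3/2)] on the axis, with z measured from that loop.
Loop 1 (z = 0.108 m): B₁ = 1.08×10⁻⁵ T. Loop 2 (z = 0.05 m): B₂ = 4.19×10⁻⁵ T.
The fields add: B = B₁ + B₂ = 5.27×10⁻⁵ T.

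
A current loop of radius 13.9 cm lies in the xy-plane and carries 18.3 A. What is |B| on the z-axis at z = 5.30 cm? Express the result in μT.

B ≈ 67.5 μT

On the axis of a circular loop, B = μ₀IR² / [2(R²+z²)^(3/2)].
R² + z² = (0.139)² + (0.053)² = 0.02213 m², and (R²+z²)^(3/2) = 3.29×10⁻³ m³.
B = (4π×10⁻⁷ × 18.3 × 0.01932) / (2 × 3.29×10⁻³) = 6.75×10⁻⁵ T.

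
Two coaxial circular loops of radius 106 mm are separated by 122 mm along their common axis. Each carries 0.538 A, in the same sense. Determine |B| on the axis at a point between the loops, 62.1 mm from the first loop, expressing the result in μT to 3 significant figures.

Each loop contributes B = μ₀IR²/[2(R²+z²)^(3/2)] on the axis, with z measured from that loop.
Loop 1 (z = 0.0621 m): B₁ = 2.05×10⁻⁶ T. Loop 2 (z = 0.0599 m): B₂ = 2.10×10⁻⁶ T.
The fields add: B = B₁ + B₂ = 4.15×10⁻⁶ T.

B ≈ 4.15 μT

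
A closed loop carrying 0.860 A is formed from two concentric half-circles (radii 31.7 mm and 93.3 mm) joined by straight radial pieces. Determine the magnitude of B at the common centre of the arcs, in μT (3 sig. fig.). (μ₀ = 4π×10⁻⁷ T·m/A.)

B ≈ 5.63 μT

The radial connectors point toward the centre, so dl × r̂ = 0 and they contribute nothing.
Each semicircle gives μ₀I/(4R): inner arc 8.52×10⁻⁶ T, outer arc 2.90×10⁻⁶ T.
The two arcs carry current in opposite angular senses, so their fields oppose: B = |8.52×10⁻⁶ − 2.90×10⁻⁶| = 5.63×10⁻⁶ T.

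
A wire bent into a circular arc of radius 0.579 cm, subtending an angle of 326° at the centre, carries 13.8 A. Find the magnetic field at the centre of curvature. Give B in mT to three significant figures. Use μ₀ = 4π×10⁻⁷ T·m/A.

B ≈ 1.36 mT

The Biot–Savart field of a circular arc at its centre is B = μ₀Iφ/(4πR), with φ = 5.69 rad.
B = (4π×10⁻⁷ × 13.8 × 5.69) / (4π × 0.00579) = 1.36×10⁻³ T.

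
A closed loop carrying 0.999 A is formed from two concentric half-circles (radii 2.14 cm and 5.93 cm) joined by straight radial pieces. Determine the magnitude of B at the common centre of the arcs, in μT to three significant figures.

The radial connectors point toward the centre, so dl × r̂ = 0 and they contribute nothing.
Each semicircle gives μ₀I/(4R): inner arc 1.47×10⁻⁵ T, outer arc 5.29×10⁻⁶ T.
The two arcs carry current in opposite angular senses, so their fields oppose: B = |1.47×10⁻⁵ − 5.29×10⁻⁶| = 9.37×10⁻⁶ T.

B ≈ 9.37 μT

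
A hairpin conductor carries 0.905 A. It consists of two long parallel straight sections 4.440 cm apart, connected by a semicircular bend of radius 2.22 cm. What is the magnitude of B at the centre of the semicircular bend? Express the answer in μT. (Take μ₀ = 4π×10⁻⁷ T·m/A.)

The semicircular arc contributes B_arc = μ₀I·π/(4πR) = μ₀I/(4R) = 1.28×10⁻⁵ T.
Each semi-infinite lead is at perpendicular distance R = 0.0222 m from the centre, with the perpendicular foot at its near end, so it contributes μ₀I/(4πR); both point the same way, together 8.15×10⁻⁶ T.
Arc and leads all point the same direction: B = 1.28×10⁻⁵ + 8.15×10⁻⁶ = 2.10×10⁻⁵ T.

B ≈ 21.0 μT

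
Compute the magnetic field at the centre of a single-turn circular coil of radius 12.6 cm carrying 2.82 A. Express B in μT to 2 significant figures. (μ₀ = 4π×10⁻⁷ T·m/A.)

B ≈ 14 μT

At the centre of a circular loop the Biot–Savart law gives B = μ₀I/(2R).
B = (4π×10⁻⁷ × 2.82) / (2 × 0.126) = 1.41×10⁻⁵ T.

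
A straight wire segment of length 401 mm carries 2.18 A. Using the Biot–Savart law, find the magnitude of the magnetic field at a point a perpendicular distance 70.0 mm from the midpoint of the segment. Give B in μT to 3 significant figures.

For a finite straight segment, B = (μ₀I/4πd)(sinθ₁ + sinθ₂), where θ₁, θ₂ are the angles from the perpendicular to each end.
The perpendicular from the point meets the wire at its midpoint, so each end is L/2 = 0.2005 m away along the wire.
sinθ₁ = 0.2005/√(0.2005²+0.07²) = 0.9441; sinθ₂ = 0.2005/√(0.2005²+0.07²) = 0.9441.
B = (4π×10⁻⁷ × 2.18) / (4π × 0.07) × (0.9441 + 0.9441) = 5.88×10⁻⁶ T.

B ≈ 5.88 μT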